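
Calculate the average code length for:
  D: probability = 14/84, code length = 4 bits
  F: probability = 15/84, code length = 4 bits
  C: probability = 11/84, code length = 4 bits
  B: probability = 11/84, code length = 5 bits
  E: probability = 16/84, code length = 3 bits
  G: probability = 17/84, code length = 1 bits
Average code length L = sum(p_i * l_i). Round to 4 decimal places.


Weighted contributions p_i * l_i:
  D: (14/84) * 4 = 56/84
  F: (15/84) * 4 = 60/84
  C: (11/84) * 4 = 44/84
  B: (11/84) * 5 = 55/84
  E: (16/84) * 3 = 48/84
  G: (17/84) * 1 = 17/84
Sum = (56 + 60 + 44 + 55 + 48 + 17)/84 = 280/84

L = 280/84 = 3.3333 bits/symbol


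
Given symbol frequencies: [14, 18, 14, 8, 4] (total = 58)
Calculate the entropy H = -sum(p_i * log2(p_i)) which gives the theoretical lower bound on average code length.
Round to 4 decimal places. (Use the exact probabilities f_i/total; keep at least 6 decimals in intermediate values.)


Per-symbol terms -p_i * log2(p_i) with p_i = f_i/58:
  p = 14/58 = 0.241379: log2(p) = -2.050626, -p*log2(p) = 0.494979
  p = 18/58 = 0.310345: log2(p) = -1.688056, -p*log2(p) = 0.523879
  p = 14/58 = 0.241379: log2(p) = -2.050626, -p*log2(p) = 0.494979
  p = 8/58 = 0.137931: log2(p) = -2.857981, -p*log2(p) = 0.394204
  p = 4/58 = 0.068966: log2(p) = -3.857981, -p*log2(p) = 0.266068
H = 0.494979 + 0.523879 + 0.494979 + 0.394204 + 0.266068 = 2.174109

H = 2.1741 bits/symbol


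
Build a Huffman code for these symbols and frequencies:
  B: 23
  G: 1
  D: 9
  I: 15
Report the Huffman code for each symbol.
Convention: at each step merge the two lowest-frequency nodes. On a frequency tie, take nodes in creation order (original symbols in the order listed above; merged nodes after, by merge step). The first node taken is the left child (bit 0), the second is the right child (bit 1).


Huffman tree construction:
Step 1: Merge G(1) + D(9) = 10
Step 2: Merge (G+D)(10) + I(15) = 25
Step 3: Merge B(23) + ((G+D)+I)(25) = 48
Read each symbol's code off the tree from the root (left child = 0, right child = 1).

Codes:
  B: 0 (length 1)
  G: 100 (length 3)
  D: 101 (length 3)
  I: 11 (length 2)
Average code length: 83/48 = 1.7292 bits/symbol


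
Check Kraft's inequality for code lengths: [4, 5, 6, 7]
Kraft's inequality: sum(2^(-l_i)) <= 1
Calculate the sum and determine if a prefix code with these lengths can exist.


Sum = 2^(-4) + 2^(-5) + 2^(-6) + 2^(-7)
    = 0.0625 + 0.03125 + 0.015625 + 0.0078125
    = 15/128 = 0.1171875
Since 0.1171875 <= 1, Kraft's inequality IS satisfied.
A prefix code with these lengths CAN exist.

Kraft sum = 0.1171875. Satisfied.


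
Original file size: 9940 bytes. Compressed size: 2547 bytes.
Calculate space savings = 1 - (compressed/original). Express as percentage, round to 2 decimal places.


ratio = compressed/original = 2547/9940 = 0.256237
savings = 1 - ratio = 1 - 0.256237 = 0.743763
as a percentage: 0.743763 * 100 = 74.38%

Space savings = 1 - 2547/9940 = 74.38%


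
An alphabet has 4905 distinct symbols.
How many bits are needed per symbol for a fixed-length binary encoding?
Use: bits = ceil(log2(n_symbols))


log2(4905) = 12.26
Bracket: 2^12 = 4096 < 4905 <= 2^13 = 8192
So ceil(log2(4905)) = 13

bits = ceil(log2(4905)) = ceil(12.26) = 13 bits


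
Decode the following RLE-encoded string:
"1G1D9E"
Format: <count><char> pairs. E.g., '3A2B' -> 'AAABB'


Expanding each <count><char> pair:
  1G -> 'G'
  1D -> 'D'
  9E -> 'EEEEEEEEE'

Decoded = GDEEEEEEEEE


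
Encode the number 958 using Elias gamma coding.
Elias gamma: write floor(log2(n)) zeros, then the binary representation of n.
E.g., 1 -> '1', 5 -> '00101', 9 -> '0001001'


num_bits = floor(log2(958)) + 1 = 10
leading_zeros = num_bits - 1 = 9
binary(958) = 1110111110

Elias gamma(958) = '000000000' + '1110111110' = 0000000001110111110 (19 bits)


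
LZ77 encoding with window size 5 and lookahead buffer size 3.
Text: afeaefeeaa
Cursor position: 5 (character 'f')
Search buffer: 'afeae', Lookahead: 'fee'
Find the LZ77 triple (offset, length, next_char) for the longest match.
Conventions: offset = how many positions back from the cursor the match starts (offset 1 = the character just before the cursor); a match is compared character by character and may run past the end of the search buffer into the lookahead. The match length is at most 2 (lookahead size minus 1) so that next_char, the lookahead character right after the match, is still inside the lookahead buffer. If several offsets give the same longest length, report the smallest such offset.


Try each offset into the search buffer:
  offset=1 (pos 4, char 'e'): match length 0
  offset=2 (pos 3, char 'a'): match length 0
  offset=3 (pos 2, char 'e'): match length 0
  offset=4 (pos 1, char 'f'): match length 2
  offset=5 (pos 0, char 'a'): match length 0
Longest match has length 2 at offset 4.
next_char = character at position 5 + 2 = 7 -> 'e'

Best match: offset=4, length=2 (matching 'fe' starting at position 1)
LZ77 triple: (4, 2, 'e')


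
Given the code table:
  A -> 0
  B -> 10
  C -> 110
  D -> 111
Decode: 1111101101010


Decoding:
111 -> D
110 -> C
110 -> C
10 -> B
10 -> B


Result: DCCBB


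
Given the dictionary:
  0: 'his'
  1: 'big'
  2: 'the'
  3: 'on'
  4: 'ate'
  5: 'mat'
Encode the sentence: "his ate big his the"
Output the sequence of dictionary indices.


Look up each word in the dictionary:
  'his' -> 0
  'ate' -> 4
  'big' -> 1
  'his' -> 0
  'the' -> 2

Encoded: [0, 4, 1, 0, 2]


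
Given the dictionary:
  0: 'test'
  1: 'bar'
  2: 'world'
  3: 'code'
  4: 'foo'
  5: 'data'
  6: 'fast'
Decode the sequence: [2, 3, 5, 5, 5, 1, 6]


Look up each index in the dictionary:
  2 -> 'world'
  3 -> 'code'
  5 -> 'data'
  5 -> 'data'
  5 -> 'data'
  1 -> 'bar'
  6 -> 'fast'

Decoded: "world code data data data bar fast"


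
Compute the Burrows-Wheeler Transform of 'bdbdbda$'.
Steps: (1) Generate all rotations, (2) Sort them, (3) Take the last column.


Rotations (sorted):
  0: $bdbdbda -> last char: a
  1: a$bdbdbd -> last char: d
  2: bda$bdbd -> last char: d
  3: bdbda$bd -> last char: d
  4: bdbdbda$ -> last char: $
  5: da$bdbdb -> last char: b
  6: dbda$bdb -> last char: b
  7: dbdbda$b -> last char: b


BWT = addd$bbb


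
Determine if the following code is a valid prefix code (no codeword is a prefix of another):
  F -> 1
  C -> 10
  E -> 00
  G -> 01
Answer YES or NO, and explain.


Checking each pair (does one codeword prefix another?):
  F='1' vs C='10': prefix -- VIOLATION

NO -- this is NOT a valid prefix code. F (1) is a prefix of C (10).


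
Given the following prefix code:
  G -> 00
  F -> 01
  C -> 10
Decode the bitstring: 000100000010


Decoding step by step:
Bits 00 -> G
Bits 01 -> F
Bits 00 -> G
Bits 00 -> G
Bits 00 -> G
Bits 10 -> C


Decoded message: GFGGGC


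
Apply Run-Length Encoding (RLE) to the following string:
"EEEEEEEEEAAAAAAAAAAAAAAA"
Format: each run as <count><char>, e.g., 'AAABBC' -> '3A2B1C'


Scanning runs left to right:
  i=0: run of 'E' x 9 -> '9E'
  i=9: run of 'A' x 15 -> '15A'

RLE = 9E15A


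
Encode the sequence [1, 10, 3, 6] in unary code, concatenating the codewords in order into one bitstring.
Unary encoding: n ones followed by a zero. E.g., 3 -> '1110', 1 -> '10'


Encode each number as n ones followed by a terminating 0:
  1 -> 10 (2 bits)
  10 -> 11111111110 (11 bits)
  3 -> 1110 (4 bits)
  6 -> 1111110 (7 bits)
Total length = 2 + 11 + 4 + 7 = 24 bits.

Unary([1, 10, 3, 6]) = 101111111111011101111110 (24 bits)


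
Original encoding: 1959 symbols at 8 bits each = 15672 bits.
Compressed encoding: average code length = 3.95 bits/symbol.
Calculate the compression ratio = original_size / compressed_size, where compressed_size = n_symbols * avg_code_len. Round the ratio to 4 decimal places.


original_size = n_symbols * orig_bits = 1959 * 8 = 15672 bits
compressed_size = n_symbols * avg_code_len = 1959 * 3.95 = 7738.05 bits
ratio = original_size / compressed_size = 15672 / 7738.05 = 2.0253

Compression ratio = 2.0253


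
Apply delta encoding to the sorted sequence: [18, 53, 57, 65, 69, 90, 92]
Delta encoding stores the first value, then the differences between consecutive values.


First value: 18
Deltas:
  53 - 18 = 35
  57 - 53 = 4
  65 - 57 = 8
  69 - 65 = 4
  90 - 69 = 21
  92 - 90 = 2


Delta encoded: [18, 35, 4, 8, 4, 21, 2]


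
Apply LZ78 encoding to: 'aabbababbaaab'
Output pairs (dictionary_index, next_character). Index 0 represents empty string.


LZ78 encoding steps:
Dictionary: {0: ''}
Step 1: w='' (idx 0), next='a' -> output (0, 'a'), add 'a' as idx 1
Step 2: w='a' (idx 1), next='b' -> output (1, 'b'), add 'ab' as idx 2
Step 3: w='' (idx 0), next='b' -> output (0, 'b'), add 'b' as idx 3
Step 4: w='ab' (idx 2), next='a' -> output (2, 'a'), add 'aba' as idx 4
Step 5: w='b' (idx 3), next='b' -> output (3, 'b'), add 'bb' as idx 5
Step 6: w='a' (idx 1), next='a' -> output (1, 'a'), add 'aa' as idx 6
Step 7: w='ab' (idx 2), end of input -> output (2, '')


Encoded: [(0, 'a'), (1, 'b'), (0, 'b'), (2, 'a'), (3, 'b'), (1, 'a'), (2, '')]


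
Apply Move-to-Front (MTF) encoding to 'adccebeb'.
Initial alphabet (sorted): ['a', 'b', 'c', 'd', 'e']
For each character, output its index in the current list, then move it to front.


MTF encoding:
'a': index 0 in ['a', 'b', 'c', 'd', 'e'] -> ['a', 'b', 'c', 'd', 'e']
'd': index 3 in ['a', 'b', 'c', 'd', 'e'] -> ['d', 'a', 'b', 'c', 'e']
'c': index 3 in ['d', 'a', 'b', 'c', 'e'] -> ['c', 'd', 'a', 'b', 'e']
'c': index 0 in ['c', 'd', 'a', 'b', 'e'] -> ['c', 'd', 'a', 'b', 'e']
'e': index 4 in ['c', 'd', 'a', 'b', 'e'] -> ['e', 'c', 'd', 'a', 'b']
'b': index 4 in ['e', 'c', 'd', 'a', 'b'] -> ['b', 'e', 'c', 'd', 'a']
'e': index 1 in ['b', 'e', 'c', 'd', 'a'] -> ['e', 'b', 'c', 'd', 'a']
'b': index 1 in ['e', 'b', 'c', 'd', 'a'] -> ['b', 'e', 'c', 'd', 'a']


Output: [0, 3, 3, 0, 4, 4, 1, 1]


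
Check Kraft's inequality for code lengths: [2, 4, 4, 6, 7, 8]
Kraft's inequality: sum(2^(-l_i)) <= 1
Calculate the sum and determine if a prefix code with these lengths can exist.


Sum = 2^(-2) + 2^(-4) + 2^(-4) + 2^(-6) + 2^(-7) + 2^(-8)
    = 0.25 + 0.0625 + 0.0625 + 0.015625 + 0.0078125 + 0.00390625
    = 103/256 = 0.40234375
Since 0.40234375 <= 1, Kraft's inequality IS satisfied.
A prefix code with these lengths CAN exist.

Kraft sum = 0.40234375. Satisfied.


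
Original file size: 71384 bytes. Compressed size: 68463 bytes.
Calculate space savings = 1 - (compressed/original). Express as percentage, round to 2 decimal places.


ratio = compressed/original = 68463/71384 = 0.95908
savings = 1 - ratio = 1 - 0.95908 = 0.04092
as a percentage: 0.04092 * 100 = 4.09%

Space savings = 1 - 68463/71384 = 4.09%


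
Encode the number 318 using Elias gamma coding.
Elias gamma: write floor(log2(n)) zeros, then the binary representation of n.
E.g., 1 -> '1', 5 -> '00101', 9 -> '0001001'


num_bits = floor(log2(318)) + 1 = 9
leading_zeros = num_bits - 1 = 8
binary(318) = 100111110

Elias gamma(318) = '00000000' + '100111110' = 00000000100111110 (17 bits)


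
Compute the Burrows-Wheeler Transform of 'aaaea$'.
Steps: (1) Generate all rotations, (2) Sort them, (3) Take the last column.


Rotations (sorted):
  0: $aaaea -> last char: a
  1: a$aaae -> last char: e
  2: aaaea$ -> last char: $
  3: aaea$a -> last char: a
  4: aea$aa -> last char: a
  5: ea$aaa -> last char: a


BWT = ae$aaa


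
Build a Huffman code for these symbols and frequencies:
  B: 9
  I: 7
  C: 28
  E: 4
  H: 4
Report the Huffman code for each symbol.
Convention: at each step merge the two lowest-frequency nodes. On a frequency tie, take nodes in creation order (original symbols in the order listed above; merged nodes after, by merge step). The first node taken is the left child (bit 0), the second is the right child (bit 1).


Huffman tree construction:
Step 1: Merge E(4) + H(4) = 8
Step 2: Merge I(7) + (E+H)(8) = 15
Step 3: Merge B(9) + (I+(E+H))(15) = 24
Step 4: Merge (B+(I+(E+H)))(24) + C(28) = 52
Read each symbol's code off the tree from the root (left child = 0, right child = 1).

Codes:
  B: 00 (length 2)
  I: 010 (length 3)
  C: 1 (length 1)
  E: 0110 (length 4)
  H: 0111 (length 4)
Average code length: 99/52 = 1.9038 bits/symbol


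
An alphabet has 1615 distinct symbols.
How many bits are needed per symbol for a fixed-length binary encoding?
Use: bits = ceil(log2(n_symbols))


log2(1615) = 10.6573
Bracket: 2^10 = 1024 < 1615 <= 2^11 = 2048
So ceil(log2(1615)) = 11

bits = ceil(log2(1615)) = ceil(10.6573) = 11 bits


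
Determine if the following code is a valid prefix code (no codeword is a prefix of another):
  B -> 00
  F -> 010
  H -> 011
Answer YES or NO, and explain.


Checking each pair (does one codeword prefix another?):
  B='00' vs F='010': no prefix
  B='00' vs H='011': no prefix
  F='010' vs B='00': no prefix
  F='010' vs H='011': no prefix
  H='011' vs B='00': no prefix
  H='011' vs F='010': no prefix
No violation found over all pairs.

YES -- this is a valid prefix code. No codeword is a prefix of any other codeword.


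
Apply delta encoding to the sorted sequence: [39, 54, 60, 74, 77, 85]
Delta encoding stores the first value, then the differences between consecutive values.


First value: 39
Deltas:
  54 - 39 = 15
  60 - 54 = 6
  74 - 60 = 14
  77 - 74 = 3
  85 - 77 = 8


Delta encoded: [39, 15, 6, 14, 3, 8]


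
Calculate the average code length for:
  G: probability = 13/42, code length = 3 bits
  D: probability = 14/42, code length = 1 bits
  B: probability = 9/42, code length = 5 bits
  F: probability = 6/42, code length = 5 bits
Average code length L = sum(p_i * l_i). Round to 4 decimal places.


Weighted contributions p_i * l_i:
  G: (13/42) * 3 = 39/42
  D: (14/42) * 1 = 14/42
  B: (9/42) * 5 = 45/42
  F: (6/42) * 5 = 30/42
Sum = (39 + 14 + 45 + 30)/42 = 128/42

L = 128/42 = 3.0476 bits/symbol


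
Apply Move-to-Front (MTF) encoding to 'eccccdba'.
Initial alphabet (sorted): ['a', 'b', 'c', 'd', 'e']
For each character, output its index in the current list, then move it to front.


MTF encoding:
'e': index 4 in ['a', 'b', 'c', 'd', 'e'] -> ['e', 'a', 'b', 'c', 'd']
'c': index 3 in ['e', 'a', 'b', 'c', 'd'] -> ['c', 'e', 'a', 'b', 'd']
'c': index 0 in ['c', 'e', 'a', 'b', 'd'] -> ['c', 'e', 'a', 'b', 'd']
'c': index 0 in ['c', 'e', 'a', 'b', 'd'] -> ['c', 'e', 'a', 'b', 'd']
'c': index 0 in ['c', 'e', 'a', 'b', 'd'] -> ['c', 'e', 'a', 'b', 'd']
'd': index 4 in ['c', 'e', 'a', 'b', 'd'] -> ['d', 'c', 'e', 'a', 'b']
'b': index 4 in ['d', 'c', 'e', 'a', 'b'] -> ['b', 'd', 'c', 'e', 'a']
'a': index 4 in ['b', 'd', 'c', 'e', 'a'] -> ['a', 'b', 'd', 'c', 'e']


Output: [4, 3, 0, 0, 0, 4, 4, 4]


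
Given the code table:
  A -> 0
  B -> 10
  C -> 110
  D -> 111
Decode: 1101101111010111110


Decoding:
110 -> C
110 -> C
111 -> D
10 -> B
10 -> B
111 -> D
110 -> C


Result: CCDBBDC


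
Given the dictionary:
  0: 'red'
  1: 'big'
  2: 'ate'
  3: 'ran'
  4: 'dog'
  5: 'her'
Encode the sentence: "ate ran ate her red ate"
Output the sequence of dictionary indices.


Look up each word in the dictionary:
  'ate' -> 2
  'ran' -> 3
  'ate' -> 2
  'her' -> 5
  'red' -> 0
  'ate' -> 2

Encoded: [2, 3, 2, 5, 0, 2]


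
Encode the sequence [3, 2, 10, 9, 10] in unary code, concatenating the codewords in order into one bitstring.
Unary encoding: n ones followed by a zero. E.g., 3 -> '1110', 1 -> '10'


Encode each number as n ones followed by a terminating 0:
  3 -> 1110 (4 bits)
  2 -> 110 (3 bits)
  10 -> 11111111110 (11 bits)
  9 -> 1111111110 (10 bits)
  10 -> 11111111110 (11 bits)
Total length = 4 + 3 + 11 + 10 + 11 = 39 bits.

Unary([3, 2, 10, 9, 10]) = 111011011111111110111111111011111111110 (39 bits)


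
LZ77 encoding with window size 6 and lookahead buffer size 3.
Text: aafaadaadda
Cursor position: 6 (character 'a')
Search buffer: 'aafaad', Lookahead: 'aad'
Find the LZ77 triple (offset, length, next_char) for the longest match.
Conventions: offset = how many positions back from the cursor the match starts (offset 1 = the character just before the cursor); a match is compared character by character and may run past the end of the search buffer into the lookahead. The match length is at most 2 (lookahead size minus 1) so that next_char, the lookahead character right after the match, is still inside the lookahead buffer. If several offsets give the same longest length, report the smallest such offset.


Try each offset into the search buffer:
  offset=1 (pos 5, char 'd'): match length 0
  offset=2 (pos 4, char 'a'): match length 1
  offset=3 (pos 3, char 'a'): match length 2
  offset=4 (pos 2, char 'f'): match length 0
  offset=5 (pos 1, char 'a'): match length 1
  offset=6 (pos 0, char 'a'): match length 2
Longest match has length 2, found at offsets 3, 6; take the smallest, offset 3.
next_char = character at position 6 + 2 = 8 -> 'd'

Best match: offset=3, length=2 (matching 'aa' starting at position 3)
LZ77 triple: (3, 2, 'd')


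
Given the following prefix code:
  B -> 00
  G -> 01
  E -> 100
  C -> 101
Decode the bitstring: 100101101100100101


Decoding step by step:
Bits 100 -> E
Bits 101 -> C
Bits 101 -> C
Bits 100 -> E
Bits 100 -> E
Bits 101 -> C


Decoded message: ECCEEC


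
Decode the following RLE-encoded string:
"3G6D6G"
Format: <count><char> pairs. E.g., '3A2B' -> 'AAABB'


Expanding each <count><char> pair:
  3G -> 'GGG'
  6D -> 'DDDDDD'
  6G -> 'GGGGGG'

Decoded = GGGDDDDDDGGGGGG


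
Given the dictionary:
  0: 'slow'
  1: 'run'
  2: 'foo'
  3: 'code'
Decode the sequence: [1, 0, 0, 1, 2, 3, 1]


Look up each index in the dictionary:
  1 -> 'run'
  0 -> 'slow'
  0 -> 'slow'
  1 -> 'run'
  2 -> 'foo'
  3 -> 'code'
  1 -> 'run'

Decoded: "run slow slow run foo code run"


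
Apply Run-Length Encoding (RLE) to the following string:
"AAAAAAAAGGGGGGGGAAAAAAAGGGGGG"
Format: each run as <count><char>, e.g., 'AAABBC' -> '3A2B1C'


Scanning runs left to right:
  i=0: run of 'A' x 8 -> '8A'
  i=8: run of 'G' x 8 -> '8G'
  i=16: run of 'A' x 7 -> '7A'
  i=23: run of 'G' x 6 -> '6G'

RLE = 8A8G7A6G


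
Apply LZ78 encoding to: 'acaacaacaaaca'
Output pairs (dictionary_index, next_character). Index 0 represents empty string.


LZ78 encoding steps:
Dictionary: {0: ''}
Step 1: w='' (idx 0), next='a' -> output (0, 'a'), add 'a' as idx 1
Step 2: w='' (idx 0), next='c' -> output (0, 'c'), add 'c' as idx 2
Step 3: w='a' (idx 1), next='a' -> output (1, 'a'), add 'aa' as idx 3
Step 4: w='c' (idx 2), next='a' -> output (2, 'a'), add 'ca' as idx 4
Step 5: w='a' (idx 1), next='c' -> output (1, 'c'), add 'ac' as idx 5
Step 6: w='aa' (idx 3), next='a' -> output (3, 'a'), add 'aaa' as idx 6
Step 7: w='ca' (idx 4), end of input -> output (4, '')


Encoded: [(0, 'a'), (0, 'c'), (1, 'a'), (2, 'a'), (1, 'c'), (3, 'a'), (4, '')]


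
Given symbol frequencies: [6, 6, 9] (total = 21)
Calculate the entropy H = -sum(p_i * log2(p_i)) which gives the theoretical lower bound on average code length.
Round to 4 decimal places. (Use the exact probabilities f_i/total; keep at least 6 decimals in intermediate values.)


Per-symbol terms -p_i * log2(p_i) with p_i = f_i/21:
  p = 6/21 = 0.285714: log2(p) = -1.807355, -p*log2(p) = 0.516387
  p = 6/21 = 0.285714: log2(p) = -1.807355, -p*log2(p) = 0.516387
  p = 9/21 = 0.428571: log2(p) = -1.222392, -p*log2(p) = 0.523882
H = 0.516387 + 0.516387 + 0.523882 = 1.556656

H = 1.5567 bits/symbol


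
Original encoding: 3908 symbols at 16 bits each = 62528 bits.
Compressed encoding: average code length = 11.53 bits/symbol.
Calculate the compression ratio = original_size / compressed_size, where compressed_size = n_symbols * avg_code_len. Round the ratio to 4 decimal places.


original_size = n_symbols * orig_bits = 3908 * 16 = 62528 bits
compressed_size = n_symbols * avg_code_len = 3908 * 11.53 = 45059.24 bits
ratio = original_size / compressed_size = 62528 / 45059.24 = 1.3877

Compression ratio = 1.3877


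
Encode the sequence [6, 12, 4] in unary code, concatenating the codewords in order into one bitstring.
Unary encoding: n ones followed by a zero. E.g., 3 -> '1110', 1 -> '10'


Encode each number as n ones followed by a terminating 0:
  6 -> 1111110 (7 bits)
  12 -> 1111111111110 (13 bits)
  4 -> 11110 (5 bits)
Total length = 7 + 13 + 5 = 25 bits.

Unary([6, 12, 4]) = 1111110111111111111011110 (25 bits)


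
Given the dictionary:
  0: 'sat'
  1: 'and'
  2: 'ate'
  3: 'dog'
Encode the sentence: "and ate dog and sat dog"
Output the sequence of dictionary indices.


Look up each word in the dictionary:
  'and' -> 1
  'ate' -> 2
  'dog' -> 3
  'and' -> 1
  'sat' -> 0
  'dog' -> 3

Encoded: [1, 2, 3, 1, 0, 3]


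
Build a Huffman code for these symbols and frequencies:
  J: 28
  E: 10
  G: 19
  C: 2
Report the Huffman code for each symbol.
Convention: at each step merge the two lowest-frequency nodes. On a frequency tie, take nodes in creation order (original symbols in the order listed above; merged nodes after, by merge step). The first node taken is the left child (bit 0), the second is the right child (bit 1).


Huffman tree construction:
Step 1: Merge C(2) + E(10) = 12
Step 2: Merge (C+E)(12) + G(19) = 31
Step 3: Merge J(28) + ((C+E)+G)(31) = 59
Read each symbol's code off the tree from the root (left child = 0, right child = 1).

Codes:
  J: 0 (length 1)
  E: 101 (length 3)
  G: 11 (length 2)
  C: 100 (length 3)
Average code length: 102/59 = 1.7288 bits/symbol


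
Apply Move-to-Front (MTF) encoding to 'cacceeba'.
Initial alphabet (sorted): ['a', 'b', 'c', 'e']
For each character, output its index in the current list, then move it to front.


MTF encoding:
'c': index 2 in ['a', 'b', 'c', 'e'] -> ['c', 'a', 'b', 'e']
'a': index 1 in ['c', 'a', 'b', 'e'] -> ['a', 'c', 'b', 'e']
'c': index 1 in ['a', 'c', 'b', 'e'] -> ['c', 'a', 'b', 'e']
'c': index 0 in ['c', 'a', 'b', 'e'] -> ['c', 'a', 'b', 'e']
'e': index 3 in ['c', 'a', 'b', 'e'] -> ['e', 'c', 'a', 'b']
'e': index 0 in ['e', 'c', 'a', 'b'] -> ['e', 'c', 'a', 'b']
'b': index 3 in ['e', 'c', 'a', 'b'] -> ['b', 'e', 'c', 'a']
'a': index 3 in ['b', 'e', 'c', 'a'] -> ['a', 'b', 'e', 'c']


Output: [2, 1, 1, 0, 3, 0, 3, 3]


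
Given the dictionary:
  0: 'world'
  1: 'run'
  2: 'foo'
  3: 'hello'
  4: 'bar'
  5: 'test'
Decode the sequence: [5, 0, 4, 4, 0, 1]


Look up each index in the dictionary:
  5 -> 'test'
  0 -> 'world'
  4 -> 'bar'
  4 -> 'bar'
  0 -> 'world'
  1 -> 'run'

Decoded: "test world bar bar world run"


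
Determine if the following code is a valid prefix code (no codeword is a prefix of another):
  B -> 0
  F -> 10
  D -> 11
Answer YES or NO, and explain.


Checking each pair (does one codeword prefix another?):
  B='0' vs F='10': no prefix
  B='0' vs D='11': no prefix
  F='10' vs B='0': no prefix
  F='10' vs D='11': no prefix
  D='11' vs B='0': no prefix
  D='11' vs F='10': no prefix
No violation found over all pairs.

YES -- this is a valid prefix code. No codeword is a prefix of any other codeword.


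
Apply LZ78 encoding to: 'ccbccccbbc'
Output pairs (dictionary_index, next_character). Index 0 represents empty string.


LZ78 encoding steps:
Dictionary: {0: ''}
Step 1: w='' (idx 0), next='c' -> output (0, 'c'), add 'c' as idx 1
Step 2: w='c' (idx 1), next='b' -> output (1, 'b'), add 'cb' as idx 2
Step 3: w='c' (idx 1), next='c' -> output (1, 'c'), add 'cc' as idx 3
Step 4: w='cc' (idx 3), next='b' -> output (3, 'b'), add 'ccb' as idx 4
Step 5: w='' (idx 0), next='b' -> output (0, 'b'), add 'b' as idx 5
Step 6: w='c' (idx 1), end of input -> output (1, '')


Encoded: [(0, 'c'), (1, 'b'), (1, 'c'), (3, 'b'), (0, 'b'), (1, '')]


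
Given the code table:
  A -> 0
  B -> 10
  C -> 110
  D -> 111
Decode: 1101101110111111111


Decoding:
110 -> C
110 -> C
111 -> D
0 -> A
111 -> D
111 -> D
111 -> D


Result: CCDADDD


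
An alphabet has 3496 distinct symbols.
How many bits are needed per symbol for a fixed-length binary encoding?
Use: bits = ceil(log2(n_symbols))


log2(3496) = 11.7715
Bracket: 2^11 = 2048 < 3496 <= 2^12 = 4096
So ceil(log2(3496)) = 12

bits = ceil(log2(3496)) = ceil(11.7715) = 12 bits


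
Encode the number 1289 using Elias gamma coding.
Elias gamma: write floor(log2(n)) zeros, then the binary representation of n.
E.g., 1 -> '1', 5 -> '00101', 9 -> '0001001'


num_bits = floor(log2(1289)) + 1 = 11
leading_zeros = num_bits - 1 = 10
binary(1289) = 10100001001

Elias gamma(1289) = '0000000000' + '10100001001' = 000000000010100001001 (21 bits)


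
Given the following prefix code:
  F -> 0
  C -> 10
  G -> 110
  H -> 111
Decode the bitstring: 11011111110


Decoding step by step:
Bits 110 -> G
Bits 111 -> H
Bits 111 -> H
Bits 10 -> C


Decoded message: GHHC


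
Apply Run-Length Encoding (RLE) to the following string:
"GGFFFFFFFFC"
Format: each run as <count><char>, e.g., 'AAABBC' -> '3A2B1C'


Scanning runs left to right:
  i=0: run of 'G' x 2 -> '2G'
  i=2: run of 'F' x 8 -> '8F'
  i=10: run of 'C' x 1 -> '1C'

RLE = 2G8F1C


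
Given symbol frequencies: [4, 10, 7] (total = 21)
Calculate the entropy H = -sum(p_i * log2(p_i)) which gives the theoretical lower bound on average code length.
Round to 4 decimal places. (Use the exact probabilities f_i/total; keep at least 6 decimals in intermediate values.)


Per-symbol terms -p_i * log2(p_i) with p_i = f_i/21:
  p = 4/21 = 0.190476: log2(p) = -2.392317, -p*log2(p) = 0.455680
  p = 10/21 = 0.476190: log2(p) = -1.070389, -p*log2(p) = 0.509709
  p = 7/21 = 0.333333: log2(p) = -1.584963, -p*log2(p) = 0.528321
H = 0.455680 + 0.509709 + 0.528321 = 1.493710

H = 1.4937 bits/symbol


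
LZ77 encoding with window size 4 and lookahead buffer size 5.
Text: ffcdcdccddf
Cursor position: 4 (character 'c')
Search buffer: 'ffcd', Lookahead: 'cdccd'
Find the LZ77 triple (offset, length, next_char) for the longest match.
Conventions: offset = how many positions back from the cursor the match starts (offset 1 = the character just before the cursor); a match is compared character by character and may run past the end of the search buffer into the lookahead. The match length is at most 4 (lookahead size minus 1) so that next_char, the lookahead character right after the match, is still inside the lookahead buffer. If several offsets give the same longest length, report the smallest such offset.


Try each offset into the search buffer:
  offset=1 (pos 3, char 'd'): match length 0
  offset=2 (pos 2, char 'c'): match length 3
  offset=3 (pos 1, char 'f'): match length 0
  offset=4 (pos 0, char 'f'): match length 0
Longest match has length 3 at offset 2.
next_char = character at position 4 + 3 = 7 -> 'c'

Best match: offset=2, length=3 (matching 'cdc' starting at position 2)
LZ77 triple: (2, 3, 'c')


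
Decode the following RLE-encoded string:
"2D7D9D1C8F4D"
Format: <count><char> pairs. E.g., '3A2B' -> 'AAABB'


Expanding each <count><char> pair:
  2D -> 'DD'
  7D -> 'DDDDDDD'
  9D -> 'DDDDDDDDD'
  1C -> 'C'
  8F -> 'FFFFFFFF'
  4D -> 'DDDD'

Decoded = DDDDDDDDDDDDDDDDDDCFFFFFFFFDDDD


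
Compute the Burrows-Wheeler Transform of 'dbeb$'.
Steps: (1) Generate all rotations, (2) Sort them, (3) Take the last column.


Rotations (sorted):
  0: $dbeb -> last char: b
  1: b$dbe -> last char: e
  2: beb$d -> last char: d
  3: dbeb$ -> last char: $
  4: eb$db -> last char: b


BWT = bed$b


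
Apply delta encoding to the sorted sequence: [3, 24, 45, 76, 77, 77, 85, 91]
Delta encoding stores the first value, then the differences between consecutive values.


First value: 3
Deltas:
  24 - 3 = 21
  45 - 24 = 21
  76 - 45 = 31
  77 - 76 = 1
  77 - 77 = 0
  85 - 77 = 8
  91 - 85 = 6


Delta encoded: [3, 21, 21, 31, 1, 0, 8, 6]


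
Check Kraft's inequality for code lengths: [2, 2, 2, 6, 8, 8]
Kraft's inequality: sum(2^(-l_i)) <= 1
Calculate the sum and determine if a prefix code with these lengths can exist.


Sum = 2^(-2) + 2^(-2) + 2^(-2) + 2^(-6) + 2^(-8) + 2^(-8)
    = 0.25 + 0.25 + 0.25 + 0.015625 + 0.00390625 + 0.00390625
    = 198/256 = 0.7734375
Since 0.7734375 <= 1, Kraft's inequality IS satisfied.
A prefix code with these lengths CAN exist.

Kraft sum = 0.7734375. Satisfied.


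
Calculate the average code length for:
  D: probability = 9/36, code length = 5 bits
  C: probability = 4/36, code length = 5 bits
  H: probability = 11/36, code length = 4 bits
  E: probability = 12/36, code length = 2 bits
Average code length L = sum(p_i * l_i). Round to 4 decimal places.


Weighted contributions p_i * l_i:
  D: (9/36) * 5 = 45/36
  C: (4/36) * 5 = 20/36
  H: (11/36) * 4 = 44/36
  E: (12/36) * 2 = 24/36
Sum = (45 + 20 + 44 + 24)/36 = 133/36

L = 133/36 = 3.6944 bits/symbol


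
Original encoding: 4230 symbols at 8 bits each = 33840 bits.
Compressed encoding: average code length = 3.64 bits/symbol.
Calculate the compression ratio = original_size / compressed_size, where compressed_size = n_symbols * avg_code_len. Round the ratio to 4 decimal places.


original_size = n_symbols * orig_bits = 4230 * 8 = 33840 bits
compressed_size = n_symbols * avg_code_len = 4230 * 3.64 = 15397.2 bits
ratio = original_size / compressed_size = 33840 / 15397.2 = 2.1978

Compression ratio = 2.1978


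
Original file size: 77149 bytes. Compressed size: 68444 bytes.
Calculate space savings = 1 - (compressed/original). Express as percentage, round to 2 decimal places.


ratio = compressed/original = 68444/77149 = 0.887166
savings = 1 - ratio = 1 - 0.887166 = 0.112834
as a percentage: 0.112834 * 100 = 11.28%

Space savings = 1 - 68444/77149 = 11.28%


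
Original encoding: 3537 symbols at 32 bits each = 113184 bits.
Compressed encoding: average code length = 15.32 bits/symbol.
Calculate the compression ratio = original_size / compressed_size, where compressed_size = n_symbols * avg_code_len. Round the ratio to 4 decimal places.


original_size = n_symbols * orig_bits = 3537 * 32 = 113184 bits
compressed_size = n_symbols * avg_code_len = 3537 * 15.32 = 54186.84 bits
ratio = original_size / compressed_size = 113184 / 54186.84 = 2.0888

Compression ratio = 2.0888


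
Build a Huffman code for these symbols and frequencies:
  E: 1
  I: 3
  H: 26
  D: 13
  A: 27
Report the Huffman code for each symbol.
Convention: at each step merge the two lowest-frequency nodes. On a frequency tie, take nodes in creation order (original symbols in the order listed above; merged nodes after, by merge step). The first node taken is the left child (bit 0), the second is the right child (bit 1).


Huffman tree construction:
Step 1: Merge E(1) + I(3) = 4
Step 2: Merge (E+I)(4) + D(13) = 17
Step 3: Merge ((E+I)+D)(17) + H(26) = 43
Step 4: Merge A(27) + (((E+I)+D)+H)(43) = 70
Read each symbol's code off the tree from the root (left child = 0, right child = 1).

Codes:
  E: 1000 (length 4)
  I: 1001 (length 4)
  H: 11 (length 2)
  D: 101 (length 3)
  A: 0 (length 1)
Average code length: 134/70 = 1.9143 bits/symbol


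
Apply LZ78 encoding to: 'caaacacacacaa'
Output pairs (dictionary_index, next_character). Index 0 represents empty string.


LZ78 encoding steps:
Dictionary: {0: ''}
Step 1: w='' (idx 0), next='c' -> output (0, 'c'), add 'c' as idx 1
Step 2: w='' (idx 0), next='a' -> output (0, 'a'), add 'a' as idx 2
Step 3: w='a' (idx 2), next='a' -> output (2, 'a'), add 'aa' as idx 3
Step 4: w='c' (idx 1), next='a' -> output (1, 'a'), add 'ca' as idx 4
Step 5: w='ca' (idx 4), next='c' -> output (4, 'c'), add 'cac' as idx 5
Step 6: w='a' (idx 2), next='c' -> output (2, 'c'), add 'ac' as idx 6
Step 7: w='aa' (idx 3), end of input -> output (3, '')


Encoded: [(0, 'c'), (0, 'a'), (2, 'a'), (1, 'a'), (4, 'c'), (2, 'c'), (3, '')]


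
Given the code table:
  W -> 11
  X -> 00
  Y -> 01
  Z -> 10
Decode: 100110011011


Decoding:
10 -> Z
01 -> Y
10 -> Z
01 -> Y
10 -> Z
11 -> W


Result: ZYZYZW


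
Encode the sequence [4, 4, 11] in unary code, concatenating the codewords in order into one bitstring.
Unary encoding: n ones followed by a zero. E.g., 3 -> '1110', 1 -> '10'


Encode each number as n ones followed by a terminating 0:
  4 -> 11110 (5 bits)
  4 -> 11110 (5 bits)
  11 -> 111111111110 (12 bits)
Total length = 5 + 5 + 12 = 22 bits.

Unary([4, 4, 11]) = 1111011110111111111110 (22 bits)


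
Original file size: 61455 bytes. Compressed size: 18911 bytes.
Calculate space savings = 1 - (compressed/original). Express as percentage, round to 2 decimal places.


ratio = compressed/original = 18911/61455 = 0.307721
savings = 1 - ratio = 1 - 0.307721 = 0.692279
as a percentage: 0.692279 * 100 = 69.23%

Space savings = 1 - 18911/61455 = 69.23%


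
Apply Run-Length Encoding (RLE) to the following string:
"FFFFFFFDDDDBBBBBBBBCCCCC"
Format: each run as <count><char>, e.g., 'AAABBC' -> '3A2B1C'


Scanning runs left to right:
  i=0: run of 'F' x 7 -> '7F'
  i=7: run of 'D' x 4 -> '4D'
  i=11: run of 'B' x 8 -> '8B'
  i=19: run of 'C' x 5 -> '5C'

RLE = 7F4D8B5C


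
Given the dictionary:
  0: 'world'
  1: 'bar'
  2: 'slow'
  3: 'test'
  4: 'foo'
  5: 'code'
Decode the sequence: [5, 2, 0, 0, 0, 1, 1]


Look up each index in the dictionary:
  5 -> 'code'
  2 -> 'slow'
  0 -> 'world'
  0 -> 'world'
  0 -> 'world'
  1 -> 'bar'
  1 -> 'bar'

Decoded: "code slow world world world bar bar"


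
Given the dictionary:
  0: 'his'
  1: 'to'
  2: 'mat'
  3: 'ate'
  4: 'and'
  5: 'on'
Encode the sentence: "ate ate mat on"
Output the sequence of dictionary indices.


Look up each word in the dictionary:
  'ate' -> 3
  'ate' -> 3
  'mat' -> 2
  'on' -> 5

Encoded: [3, 3, 2, 5]


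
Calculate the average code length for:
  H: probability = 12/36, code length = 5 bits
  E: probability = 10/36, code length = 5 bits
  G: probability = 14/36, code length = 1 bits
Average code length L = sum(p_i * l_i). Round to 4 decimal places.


Weighted contributions p_i * l_i:
  H: (12/36) * 5 = 60/36
  E: (10/36) * 5 = 50/36
  G: (14/36) * 1 = 14/36
Sum = (60 + 50 + 14)/36 = 124/36

L = 124/36 = 3.4444 bits/symbol


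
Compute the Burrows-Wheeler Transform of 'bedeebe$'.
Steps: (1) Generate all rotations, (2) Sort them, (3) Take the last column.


Rotations (sorted):
  0: $bedeebe -> last char: e
  1: be$bedee -> last char: e
  2: bedeebe$ -> last char: $
  3: deebe$be -> last char: e
  4: e$bedeeb -> last char: b
  5: ebe$bede -> last char: e
  6: edeebe$b -> last char: b
  7: eebe$bed -> last char: d


BWT = ee$ebebd


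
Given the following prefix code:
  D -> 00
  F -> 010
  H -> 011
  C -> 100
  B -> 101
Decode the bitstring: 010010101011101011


Decoding step by step:
Bits 010 -> F
Bits 010 -> F
Bits 101 -> B
Bits 011 -> H
Bits 101 -> B
Bits 011 -> H


Decoded message: FFBHBH


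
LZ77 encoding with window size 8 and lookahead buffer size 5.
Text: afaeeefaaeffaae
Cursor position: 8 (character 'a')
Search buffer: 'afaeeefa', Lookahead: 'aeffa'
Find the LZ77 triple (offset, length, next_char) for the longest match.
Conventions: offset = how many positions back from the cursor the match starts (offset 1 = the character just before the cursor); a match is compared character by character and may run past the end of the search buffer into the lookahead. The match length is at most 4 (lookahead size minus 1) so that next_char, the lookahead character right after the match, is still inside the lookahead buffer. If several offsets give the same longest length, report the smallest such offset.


Try each offset into the search buffer:
  offset=1 (pos 7, char 'a'): match length 1
  offset=2 (pos 6, char 'f'): match length 0
  offset=3 (pos 5, char 'e'): match length 0
  offset=4 (pos 4, char 'e'): match length 0
  offset=5 (pos 3, char 'e'): match length 0
  offset=6 (pos 2, char 'a'): match length 2
  offset=7 (pos 1, char 'f'): match length 0
  offset=8 (pos 0, char 'a'): match length 1
Longest match has length 2 at offset 6.
next_char = character at position 8 + 2 = 10 -> 'f'

Best match: offset=6, length=2 (matching 'ae' starting at position 2)
LZ77 triple: (6, 2, 'f')


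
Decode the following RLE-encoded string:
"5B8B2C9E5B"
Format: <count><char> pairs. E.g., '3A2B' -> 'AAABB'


Expanding each <count><char> pair:
  5B -> 'BBBBB'
  8B -> 'BBBBBBBB'
  2C -> 'CC'
  9E -> 'EEEEEEEEE'
  5B -> 'BBBBB'

Decoded = BBBBBBBBBBBBBCCEEEEEEEEEBBBBB


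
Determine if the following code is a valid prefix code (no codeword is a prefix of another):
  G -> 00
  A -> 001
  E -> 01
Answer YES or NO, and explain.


Checking each pair (does one codeword prefix another?):
  G='00' vs A='001': prefix -- VIOLATION

NO -- this is NOT a valid prefix code. G (00) is a prefix of A (001).


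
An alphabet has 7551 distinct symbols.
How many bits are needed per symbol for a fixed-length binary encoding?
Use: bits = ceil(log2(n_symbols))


log2(7551) = 12.8825
Bracket: 2^12 = 4096 < 7551 <= 2^13 = 8192
So ceil(log2(7551)) = 13

bits = ceil(log2(7551)) = ceil(12.8825) = 13 bits


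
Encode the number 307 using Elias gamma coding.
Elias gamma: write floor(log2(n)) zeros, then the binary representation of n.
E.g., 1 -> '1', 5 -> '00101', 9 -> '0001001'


num_bits = floor(log2(307)) + 1 = 9
leading_zeros = num_bits - 1 = 8
binary(307) = 100110011

Elias gamma(307) = '00000000' + '100110011' = 00000000100110011 (17 bits)


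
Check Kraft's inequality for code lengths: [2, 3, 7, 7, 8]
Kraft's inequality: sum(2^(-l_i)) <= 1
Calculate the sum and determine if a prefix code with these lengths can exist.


Sum = 2^(-2) + 2^(-3) + 2^(-7) + 2^(-7) + 2^(-8)
    = 0.25 + 0.125 + 0.0078125 + 0.0078125 + 0.00390625
    = 101/256 = 0.39453125
Since 0.39453125 <= 1, Kraft's inequality IS satisfied.
A prefix code with these lengths CAN exist.

Kraft sum = 0.39453125. Satisfied.


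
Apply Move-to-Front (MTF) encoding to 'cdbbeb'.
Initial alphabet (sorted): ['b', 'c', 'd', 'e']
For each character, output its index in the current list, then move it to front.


MTF encoding:
'c': index 1 in ['b', 'c', 'd', 'e'] -> ['c', 'b', 'd', 'e']
'd': index 2 in ['c', 'b', 'd', 'e'] -> ['d', 'c', 'b', 'e']
'b': index 2 in ['d', 'c', 'b', 'e'] -> ['b', 'd', 'c', 'e']
'b': index 0 in ['b', 'd', 'c', 'e'] -> ['b', 'd', 'c', 'e']
'e': index 3 in ['b', 'd', 'c', 'e'] -> ['e', 'b', 'd', 'c']
'b': index 1 in ['e', 'b', 'd', 'c'] -> ['b', 'e', 'd', 'c']


Output: [1, 2, 2, 0, 3, 1]


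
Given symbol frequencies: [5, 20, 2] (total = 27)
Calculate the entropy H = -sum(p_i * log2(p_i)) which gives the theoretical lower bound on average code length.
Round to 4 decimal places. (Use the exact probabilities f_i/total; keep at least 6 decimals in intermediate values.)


Per-symbol terms -p_i * log2(p_i) with p_i = f_i/27:
  p = 5/27 = 0.185185: log2(p) = -2.432959, -p*log2(p) = 0.450548
  p = 20/27 = 0.740741: log2(p) = -0.432959, -p*log2(p) = 0.320711
  p = 2/27 = 0.074074: log2(p) = -3.754888, -p*log2(p) = 0.278140
H = 0.450548 + 0.320711 + 0.278140 = 1.049399

H = 1.0494 bits/symbol


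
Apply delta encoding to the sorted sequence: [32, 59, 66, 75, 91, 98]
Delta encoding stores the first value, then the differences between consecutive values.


First value: 32
Deltas:
  59 - 32 = 27
  66 - 59 = 7
  75 - 66 = 9
  91 - 75 = 16
  98 - 91 = 7


Delta encoded: [32, 27, 7, 9, 16, 7]


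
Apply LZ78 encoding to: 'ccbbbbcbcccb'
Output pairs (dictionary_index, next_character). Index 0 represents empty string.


LZ78 encoding steps:
Dictionary: {0: ''}
Step 1: w='' (idx 0), next='c' -> output (0, 'c'), add 'c' as idx 1
Step 2: w='c' (idx 1), next='b' -> output (1, 'b'), add 'cb' as idx 2
Step 3: w='' (idx 0), next='b' -> output (0, 'b'), add 'b' as idx 3
Step 4: w='b' (idx 3), next='b' -> output (3, 'b'), add 'bb' as idx 4
Step 5: w='cb' (idx 2), next='c' -> output (2, 'c'), add 'cbc' as idx 5
Step 6: w='c' (idx 1), next='c' -> output (1, 'c'), add 'cc' as idx 6
Step 7: w='b' (idx 3), end of input -> output (3, '')


Encoded: [(0, 'c'), (1, 'b'), (0, 'b'), (3, 'b'), (2, 'c'), (1, 'c'), (3, '')]


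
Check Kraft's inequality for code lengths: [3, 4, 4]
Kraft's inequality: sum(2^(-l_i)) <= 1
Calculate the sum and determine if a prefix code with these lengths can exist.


Sum = 2^(-3) + 2^(-4) + 2^(-4)
    = 0.125 + 0.0625 + 0.0625
    = 4/16 = 0.25
Since 0.25 <= 1, Kraft's inequality IS satisfied.
A prefix code with these lengths CAN exist.

Kraft sum = 0.25. Satisfied.
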